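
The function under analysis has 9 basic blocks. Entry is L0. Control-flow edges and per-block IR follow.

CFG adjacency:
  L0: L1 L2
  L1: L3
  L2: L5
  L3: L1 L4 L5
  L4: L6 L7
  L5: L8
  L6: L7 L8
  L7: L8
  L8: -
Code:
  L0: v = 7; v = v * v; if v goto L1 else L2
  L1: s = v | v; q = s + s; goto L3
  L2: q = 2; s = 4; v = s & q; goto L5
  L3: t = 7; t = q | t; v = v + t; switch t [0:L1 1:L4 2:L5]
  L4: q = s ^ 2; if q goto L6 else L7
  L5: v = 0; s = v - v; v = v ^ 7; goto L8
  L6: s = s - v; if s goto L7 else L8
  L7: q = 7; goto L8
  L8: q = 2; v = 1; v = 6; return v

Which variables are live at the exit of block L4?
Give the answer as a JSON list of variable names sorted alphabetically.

def/use:
  L0: {v} / ∅
  L1: {q,s} / {v}
  L2: {q,s,v} / ∅
  L3: {t,v} / {q,v}
  L4: {q} / {s}
  L5: {s,v} / ∅
  L6: {s} / {s,v}
  L7: {q} / ∅
  L8: {q,v} / ∅

Backward fixpoint:
  live L0: ∅→{v}
  live L1: {v}→{q,s,v}
  live L2: ∅→∅
  live L3: {q,s,v}→{s,v}
  live L4: {s,v}→{s,v}
  live L5: ∅→∅
  live L6: {s,v}→∅
  live L7: ∅→∅
  live L8: ∅→∅

live-out(L4) = ["s", "v"]

Answer: ["s", "v"]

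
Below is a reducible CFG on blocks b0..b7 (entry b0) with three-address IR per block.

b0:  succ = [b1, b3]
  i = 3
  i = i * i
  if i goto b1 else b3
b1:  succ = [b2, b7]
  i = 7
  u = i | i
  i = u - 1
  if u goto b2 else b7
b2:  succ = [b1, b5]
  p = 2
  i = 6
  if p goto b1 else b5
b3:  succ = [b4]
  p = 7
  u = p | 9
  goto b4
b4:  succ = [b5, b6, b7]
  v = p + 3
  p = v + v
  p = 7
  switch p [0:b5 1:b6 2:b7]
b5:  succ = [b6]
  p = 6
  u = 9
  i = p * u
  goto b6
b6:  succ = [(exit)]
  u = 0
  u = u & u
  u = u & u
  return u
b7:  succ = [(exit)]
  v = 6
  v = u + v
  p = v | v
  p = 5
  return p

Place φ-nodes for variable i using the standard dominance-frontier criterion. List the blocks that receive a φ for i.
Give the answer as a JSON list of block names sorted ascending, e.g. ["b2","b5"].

idom tree: b1←b0 b2←b1 b3←b0 b4←b3 b5←b0 b6←b0 b7←b0
Join-block Dom:
  b1: preds {b0,b2}: {b0} ∩ {b0,b1,b2} = {b0}; idom=b0
  b5: preds {b2,b4}: {b0,b1,b2} ∩ {b0,b3,b4} = {b0}; idom=b0
  b6: preds {b4,b5}: {b0,b3,b4} ∩ {b0,b5} = {b0}; idom=b0
  b7: preds {b1,b4}: {b0,b1} ∩ {b0,b3,b4} = {b0}; idom=b0

DF walk-up:
  b1←b0: walk · to b0
  b1←b2: walk b2→b1 to b0
  b5←b2: walk b2→b1 to b0
  b5←b4: walk b4→b3 to b0
  b6←b4: walk b4→b3 to b0
  b6←b5: walk b5 to b0
  b7←b1: walk b1 to b0
  b7←b4: walk b4→b3 to b0
  b0 → ∅
  b1 → {b1,b5,b7}
  b2 → {b1,b5}
  b3 → {b5,b6,b7}
  b4 → {b5,b6,b7}
  b5 → {b6}
  b6 → ∅
  b7 → ∅

φ for i: defs {b0,b1,b2,b5}
  DF⁺ = {b1,b5,b6,b7}

Answer: ["b1", "b5", "b6", "b7"]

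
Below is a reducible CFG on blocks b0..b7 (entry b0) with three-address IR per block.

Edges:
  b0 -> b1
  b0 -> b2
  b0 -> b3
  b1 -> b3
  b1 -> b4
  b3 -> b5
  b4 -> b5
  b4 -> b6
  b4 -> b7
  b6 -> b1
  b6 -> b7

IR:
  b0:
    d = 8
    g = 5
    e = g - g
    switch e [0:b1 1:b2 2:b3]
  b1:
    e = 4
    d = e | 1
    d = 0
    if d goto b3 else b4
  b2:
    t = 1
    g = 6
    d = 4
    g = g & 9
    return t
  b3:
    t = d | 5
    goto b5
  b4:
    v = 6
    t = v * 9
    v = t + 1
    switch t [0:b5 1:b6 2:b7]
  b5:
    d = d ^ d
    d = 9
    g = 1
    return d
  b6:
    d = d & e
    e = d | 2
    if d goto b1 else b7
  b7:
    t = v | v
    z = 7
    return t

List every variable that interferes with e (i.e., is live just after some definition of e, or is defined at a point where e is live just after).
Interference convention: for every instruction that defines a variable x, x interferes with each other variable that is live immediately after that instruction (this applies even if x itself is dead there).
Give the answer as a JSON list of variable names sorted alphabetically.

Answer: ["d", "t", "v"]

Derivation:
Per-block:
  b0: {d,e,g} / ∅
  b1: {d,e} / ∅
  b2: {d,g,t} / ∅
  b3: {t} / {d}
  b4: {t,v} / ∅
  b5: {d,g} / {d}
  b6: {d,e} / {d,e}
  b7: {t,z} / {v}

Liveness:
  live b0: ∅→{d}
  live b1: ∅→{d,e}
  live b2: ∅→∅
  live b3: {d}→{d}
  live b4: {d,e}→{d,e,v}
  live b5: {d}→∅
  live b6: {d,e,v}→{v}
  live b7: {v}→∅

Interfere edges:
  d — {e,g,t,v}
  e — {d,t,v}
  g — {d,t}
  t — {d,e,g,v,z}
  v — {d,e,t}
  z — {t}

N(e) = ["d", "t", "v"]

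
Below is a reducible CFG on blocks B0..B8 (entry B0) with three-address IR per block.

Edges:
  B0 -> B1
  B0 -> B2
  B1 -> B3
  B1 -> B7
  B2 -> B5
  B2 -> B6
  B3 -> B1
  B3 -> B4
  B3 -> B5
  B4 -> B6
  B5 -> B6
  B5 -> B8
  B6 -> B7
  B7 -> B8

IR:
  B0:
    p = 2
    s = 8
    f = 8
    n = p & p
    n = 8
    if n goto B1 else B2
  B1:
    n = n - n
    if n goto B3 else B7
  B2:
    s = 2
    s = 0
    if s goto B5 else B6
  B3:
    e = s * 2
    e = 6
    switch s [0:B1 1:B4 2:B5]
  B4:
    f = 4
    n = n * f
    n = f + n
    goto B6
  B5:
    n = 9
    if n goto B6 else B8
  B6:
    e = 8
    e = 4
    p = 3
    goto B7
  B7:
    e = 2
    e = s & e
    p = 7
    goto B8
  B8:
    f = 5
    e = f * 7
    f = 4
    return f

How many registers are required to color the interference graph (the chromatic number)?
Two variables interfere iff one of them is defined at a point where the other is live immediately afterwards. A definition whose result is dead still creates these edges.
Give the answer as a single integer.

Per-block:
  B0: def={f,n,p,s} ue=∅
  B1: def={n} ue={n}
  B2: def={s} ue=∅
  B3: def={e} ue={s}
  B4: def={f,n} ue={n}
  B5: def={n} ue=∅
  B6: def={e,p} ue=∅
  B7: def={e,p} ue={s}
  B8: def={e,f} ue=∅

Liveness:
  B0 li=∅ lo={n,s}
  B1 li={n,s} lo={n,s}
  B2 li=∅ lo={s}
  B3 li={n,s} lo={n,s}
  B4 li={n,s} lo={s}
  B5 li={s} lo={s}
  B6 li={s} lo={s}
  B7 li={s} lo=∅
  B8 li=∅ lo=∅

Interfere edges:
  e — {n,s}
  f — {n,p,s}
  n — {e,f,s}
  p — {f,s}
  s — {e,f,n,p}

Registers:
  clique {e,n,s} ⇒ need ≥ 3
  assign e→R1 f→R1 n→R2 p→R2 s→R0 — no edge inside a register ⇒ χ ≤ 3
  χ = 3

Answer: 3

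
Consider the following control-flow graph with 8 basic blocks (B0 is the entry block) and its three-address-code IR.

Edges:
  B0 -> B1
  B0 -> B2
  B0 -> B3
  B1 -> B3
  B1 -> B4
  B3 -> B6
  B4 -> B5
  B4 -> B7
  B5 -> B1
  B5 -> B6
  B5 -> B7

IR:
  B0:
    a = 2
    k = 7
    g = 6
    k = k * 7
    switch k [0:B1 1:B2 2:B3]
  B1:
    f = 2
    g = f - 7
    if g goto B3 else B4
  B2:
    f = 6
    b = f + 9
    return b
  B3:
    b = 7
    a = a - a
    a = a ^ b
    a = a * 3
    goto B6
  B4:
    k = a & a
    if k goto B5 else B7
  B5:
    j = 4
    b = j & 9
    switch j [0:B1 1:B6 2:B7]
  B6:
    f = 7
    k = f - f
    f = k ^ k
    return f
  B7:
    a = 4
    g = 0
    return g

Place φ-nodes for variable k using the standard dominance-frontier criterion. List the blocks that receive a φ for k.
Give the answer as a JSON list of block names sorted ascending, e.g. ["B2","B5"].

idom tree: B1←B0 B2←B0 B3←B0 B4←B1 B5←B4 B6←B0 B7←B4
Dom at joins:
  B1: preds {B0,B5}: {B0} ∩ {B0,B1,B4,B5} = {B0}; idom=B0
  B3: preds {B0,B1}: {B0} ∩ {B0,B1} = {B0}; idom=B0
  B6: preds {B3,B5}: {B0,B3} ∩ {B0,B1,B4,B5} = {B0}; idom=B0
  B7: preds {B4,B5}: {B0,B1,B4} ∩ {B0,B1,B4,B5} = {B0,B1,B4}; idom=B4

DF derivation:
  join B1 pred B0: · stop@B0
  join B1 pred B5: B5→B4→B1 stop@B0
  join B3 pred B0: · stop@B0
  join B3 pred B1: B1 stop@B0
  join B6 pred B3: B3 stop@B0
  join B6 pred B5: B5→B4→B1 stop@B0
  join B7 pred B4: · stop@B4
  join B7 pred B5: B5 stop@B4
  DF(B0)=∅
  DF(B1)={B1,B3,B6}
  DF(B2)=∅
  DF(B3)={B6}
  DF(B4)={B1,B6}
  DF(B5)={B1,B6,B7}
  DF(B6)=∅
  DF(B7)=∅

φ for k: defs {B0,B4,B6}
  DF⁺ = {B1,B3,B6}

Answer: ["B1", "B3", "B6"]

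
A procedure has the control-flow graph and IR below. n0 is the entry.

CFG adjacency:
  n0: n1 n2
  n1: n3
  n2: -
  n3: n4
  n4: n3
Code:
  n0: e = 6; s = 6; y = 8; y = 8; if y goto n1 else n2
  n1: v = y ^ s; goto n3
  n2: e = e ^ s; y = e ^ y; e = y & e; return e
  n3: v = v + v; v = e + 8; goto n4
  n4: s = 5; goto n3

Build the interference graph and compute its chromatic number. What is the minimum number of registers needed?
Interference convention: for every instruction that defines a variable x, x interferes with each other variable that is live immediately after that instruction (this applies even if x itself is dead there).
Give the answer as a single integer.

Per-block:
  n0 def {e,s,y} use ∅
  n1 def {v} use {s,y}
  n2 def {e,y} use {e,s,y}
  n3 def {v} use {e,v}
  n4 def {s} use ∅

Backward fixpoint:
  live n0: ∅→{e,s,y}
  live n1: {e,s,y}→{e,v}
  live n2: {e,s,y}→∅
  live n3: {e,v}→{e,v}
  live n4: {e,v}→{e,v}

Interfere edges:
  e — {s,v,y}
  s — {e,v,y}
  v — {e,s}
  y — {e,s}

Chromatic number:
  {e,s,v} pairwise interfere (3-clique) ⇒ χ ≥ 3
  assign e→R0 s→R1 v→R2 y→R2 — no edge inside a register ⇒ χ ≤ 3
  χ = 3

Answer: 3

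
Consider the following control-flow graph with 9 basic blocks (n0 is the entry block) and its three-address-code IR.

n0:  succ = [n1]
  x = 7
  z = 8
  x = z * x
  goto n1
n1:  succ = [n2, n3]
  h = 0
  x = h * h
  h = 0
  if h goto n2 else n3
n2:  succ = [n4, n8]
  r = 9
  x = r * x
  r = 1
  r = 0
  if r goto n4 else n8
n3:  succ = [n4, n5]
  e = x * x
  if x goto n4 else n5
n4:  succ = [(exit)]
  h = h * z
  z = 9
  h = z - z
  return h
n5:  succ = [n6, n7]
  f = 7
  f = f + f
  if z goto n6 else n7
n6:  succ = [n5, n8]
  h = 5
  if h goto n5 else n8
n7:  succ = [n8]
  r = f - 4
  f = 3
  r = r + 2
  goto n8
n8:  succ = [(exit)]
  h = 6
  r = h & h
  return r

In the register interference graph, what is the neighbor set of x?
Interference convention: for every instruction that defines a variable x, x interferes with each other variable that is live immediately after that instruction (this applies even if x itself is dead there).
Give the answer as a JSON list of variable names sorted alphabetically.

Answer: ["e", "h", "r", "z"]

Working:
Per-block:
  n0 def {x,z} use ∅
  n1 def {h,x} use ∅
  n2 def {r,x} use {x}
  n3 def {e} use {x}
  n4 def {h,z} use {h,z}
  n5 def {f} use {z}
  n6 def {h} use ∅
  n7 def {f,r} use {f}
  n8 def {h,r} use ∅

Live sets:
  live n0: ∅→{z}
  live n1: {z}→{h,x,z}
  live n2: {h,x,z}→{h,z}
  live n3: {h,x,z}→{h,z}
  live n4: {h,z}→∅
  live n5: {z}→{f,z}
  live n6: {z}→{z}
  live n7: {f}→∅
  live n8: ∅→∅

Conflict graph:
  e↔{h,x,z}
  f↔{r,z}
  h↔{e,r,x,z}
  r↔{f,h,x,z}
  x↔{e,h,r,z}
  z↔{e,f,h,r,x}

N(x) = ["e", "h", "r", "z"]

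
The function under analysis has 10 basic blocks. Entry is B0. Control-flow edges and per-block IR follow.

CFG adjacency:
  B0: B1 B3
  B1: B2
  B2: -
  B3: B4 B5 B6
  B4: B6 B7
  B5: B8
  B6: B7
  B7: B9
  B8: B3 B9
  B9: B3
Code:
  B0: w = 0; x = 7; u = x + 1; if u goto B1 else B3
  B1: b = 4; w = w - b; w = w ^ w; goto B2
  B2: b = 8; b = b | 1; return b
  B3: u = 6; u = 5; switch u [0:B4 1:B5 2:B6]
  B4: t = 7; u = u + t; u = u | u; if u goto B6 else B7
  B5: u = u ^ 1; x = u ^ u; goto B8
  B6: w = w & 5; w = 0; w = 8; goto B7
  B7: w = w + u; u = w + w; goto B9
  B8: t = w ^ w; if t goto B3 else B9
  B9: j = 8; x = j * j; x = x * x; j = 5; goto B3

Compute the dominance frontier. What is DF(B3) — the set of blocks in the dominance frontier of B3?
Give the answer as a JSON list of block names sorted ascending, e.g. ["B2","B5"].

idom tree: B1←B0 B2←B1 B3←B0 B4←B3 B5←B3 B6←B3 B7←B3 B8←B5 B9←B3
Dom∩ at merges:
  B3: preds {B0,B8,B9}: {B0} ∩ {B0,B3,B5,B8} ∩ {B0,B3,B9} = {B0}; idom=B0
  B6: preds {B3,B4}: {B0,B3} ∩ {B0,B3,B4} = {B0,B3}; idom=B3
  B7: preds {B4,B6}: {B0,B3,B4} ∩ {B0,B3,B6} = {B0,B3}; idom=B3
  B9: preds {B7,B8}: {B0,B3,B7} ∩ {B0,B3,B5,B8} = {B0,B3}; idom=B3

DF walk-up:
  join B3 pred B0: · stop@B0
  join B3 pred B8: B8→B5→B3 stop@B0
  join B3 pred B9: B9→B3 stop@B0
  join B6 pred B3: · stop@B3
  join B6 pred B4: B4 stop@B3
  join B7 pred B4: B4 stop@B3
  join B7 pred B6: B6 stop@B3
  join B9 pred B7: B7 stop@B3
  join B9 pred B8: B8→B5 stop@B3
  B0: DF=∅
  B1: DF=∅
  B2: DF=∅
  B3: DF={B3}
  B4: DF={B6,B7}
  B5: DF={B3,B9}
  B6: DF={B7}
  B7: DF={B9}
  B8: DF={B3,B9}
  B9: DF={B3}

DF(B3) = ["B3"]

Answer: ["B3"]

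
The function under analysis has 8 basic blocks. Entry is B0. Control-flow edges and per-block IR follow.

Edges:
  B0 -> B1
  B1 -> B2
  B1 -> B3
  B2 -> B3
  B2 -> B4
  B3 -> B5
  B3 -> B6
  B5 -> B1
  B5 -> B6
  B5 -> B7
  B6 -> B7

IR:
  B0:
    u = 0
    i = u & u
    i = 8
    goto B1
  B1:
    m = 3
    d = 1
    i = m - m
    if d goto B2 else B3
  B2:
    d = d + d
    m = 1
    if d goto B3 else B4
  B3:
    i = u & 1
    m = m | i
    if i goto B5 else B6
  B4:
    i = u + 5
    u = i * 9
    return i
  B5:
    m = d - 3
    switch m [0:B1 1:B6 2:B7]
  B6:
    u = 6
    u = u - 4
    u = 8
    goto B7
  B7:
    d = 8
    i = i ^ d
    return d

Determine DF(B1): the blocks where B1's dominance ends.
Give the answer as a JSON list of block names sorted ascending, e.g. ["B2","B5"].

Answer: ["B1"]

Working:
idom tree: B1←B0 B2←B1 B3←B1 B4←B2 B5←B3 B6←B3 B7←B3
Join-block Dom:
  B1: preds {B0,B5}: {B0} ∩ {B0,B1,B3,B5} = {B0}; idom=B0
  B3: preds {B1,B2}: {B0,B1} ∩ {B0,B1,B2} = {B0,B1}; idom=B1
  B6: preds {B3,B5}: {B0,B1,B3} ∩ {B0,B1,B3,B5} = {B0,B1,B3}; idom=B3
  B7: preds {B5,B6}: {B0,B1,B3,B5} ∩ {B0,B1,B3,B6} = {B0,B1,B3}; idom=B3

DF walk-up:
  B1←B0: walk · to B0
  B1←B5: walk B5→B3→B1 to B0
  B3←B1: walk · to B1
  B3←B2: walk B2 to B1
  B6←B3: walk · to B3
  B6←B5: walk B5 to B3
  B7←B5: walk B5 to B3
  B7←B6: walk B6 to B3
  DF(B0)=∅
  DF(B1)={B1}
  DF(B2)={B3}
  DF(B3)={B1}
  DF(B4)=∅
  DF(B5)={B1,B6,B7}
  DF(B6)={B7}
  DF(B7)=∅

DF(B1) = ["B1"]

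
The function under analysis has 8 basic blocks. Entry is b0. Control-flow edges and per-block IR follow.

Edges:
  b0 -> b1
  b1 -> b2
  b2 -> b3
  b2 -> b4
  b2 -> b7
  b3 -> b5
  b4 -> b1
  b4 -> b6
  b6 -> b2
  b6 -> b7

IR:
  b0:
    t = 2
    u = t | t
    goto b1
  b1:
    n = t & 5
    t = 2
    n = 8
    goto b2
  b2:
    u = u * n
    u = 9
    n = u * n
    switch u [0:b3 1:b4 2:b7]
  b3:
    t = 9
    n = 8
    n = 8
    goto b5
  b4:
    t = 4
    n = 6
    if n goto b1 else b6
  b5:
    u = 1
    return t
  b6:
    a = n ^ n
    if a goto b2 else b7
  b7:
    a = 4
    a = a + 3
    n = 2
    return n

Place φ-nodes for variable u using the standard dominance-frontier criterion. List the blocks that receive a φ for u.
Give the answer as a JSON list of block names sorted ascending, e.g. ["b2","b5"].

idom tree: b1←b0 b2←b1 b3←b2 b4←b2 b5←b3 b6←b4 b7←b2
Dom at joins:
  b1: preds {b0,b4}: {b0} ∩ {b0,b1,b2,b4} = {b0}; idom=b0
  b2: preds {b1,b6}: {b0,b1} ∩ {b0,b1,b2,b4,b6} = {b0,b1}; idom=b1
  b7: preds {b2,b6}: {b0,b1,b2} ∩ {b0,b1,b2,b4,b6} = {b0,b1,b2}; idom=b2

DF derivation:
  b1←b0: walk · to b0
  b1←b4: walk b4→b2→b1 to b0
  b2←b1: walk · to b1
  b2←b6: walk b6→b4→b2 to b1
  b7←b2: walk · to b2
  b7←b6: walk b6→b4 to b2
  b0: DF=∅
  b1: DF={b1}
  b2: DF={b1,b2}
  b3: DF=∅
  b4: DF={b1,b2,b7}
  b5: DF=∅
  b6: DF={b2,b7}
  b7: DF=∅

φ for u: defs {b0,b2,b5}
  DF⁺ = {b1,b2}

Answer: ["b1", "b2"]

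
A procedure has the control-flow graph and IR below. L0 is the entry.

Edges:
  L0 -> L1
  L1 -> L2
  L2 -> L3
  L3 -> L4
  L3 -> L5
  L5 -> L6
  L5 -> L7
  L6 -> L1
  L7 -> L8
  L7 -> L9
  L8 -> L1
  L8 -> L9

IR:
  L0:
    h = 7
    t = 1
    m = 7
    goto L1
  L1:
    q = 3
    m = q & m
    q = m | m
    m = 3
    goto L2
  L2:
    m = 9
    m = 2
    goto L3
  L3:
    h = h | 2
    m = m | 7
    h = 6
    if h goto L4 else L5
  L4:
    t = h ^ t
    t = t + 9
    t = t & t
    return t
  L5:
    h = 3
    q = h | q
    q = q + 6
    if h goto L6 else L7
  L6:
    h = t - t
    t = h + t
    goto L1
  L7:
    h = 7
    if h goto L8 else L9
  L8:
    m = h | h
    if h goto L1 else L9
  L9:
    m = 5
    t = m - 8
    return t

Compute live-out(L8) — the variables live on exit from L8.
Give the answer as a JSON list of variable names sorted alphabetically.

Answer: ["h", "m", "t"]

Analysis:
Per-block:
  L0: def={h,m,t} ue=∅
  L1: def={m,q} ue={m}
  L2: def={m} ue=∅
  L3: def={h,m} ue={h,m}
  L4: def={t} ue={h,t}
  L5: def={h,q} ue={q}
  L6: def={h,t} ue={t}
  L7: def={h} ue=∅
  L8: def={m} ue={h}
  L9: def={m,t} ue=∅

Backward fixpoint:
  L0 li=∅ lo={h,m,t}
  L1 li={h,m,t} lo={h,q,t}
  L2 li={h,q,t} lo={h,m,q,t}
  L3 li={h,m,q,t} lo={h,m,q,t}
  L4 li={h,t} lo=∅
  L5 li={m,q,t} lo={m,t}
  L6 li={m,t} lo={h,m,t}
  L7 li={t} lo={h,t}
  L8 li={h,t} lo={h,m,t}
  L9 li=∅ lo=∅

live-out(L8) = ["h", "m", "t"]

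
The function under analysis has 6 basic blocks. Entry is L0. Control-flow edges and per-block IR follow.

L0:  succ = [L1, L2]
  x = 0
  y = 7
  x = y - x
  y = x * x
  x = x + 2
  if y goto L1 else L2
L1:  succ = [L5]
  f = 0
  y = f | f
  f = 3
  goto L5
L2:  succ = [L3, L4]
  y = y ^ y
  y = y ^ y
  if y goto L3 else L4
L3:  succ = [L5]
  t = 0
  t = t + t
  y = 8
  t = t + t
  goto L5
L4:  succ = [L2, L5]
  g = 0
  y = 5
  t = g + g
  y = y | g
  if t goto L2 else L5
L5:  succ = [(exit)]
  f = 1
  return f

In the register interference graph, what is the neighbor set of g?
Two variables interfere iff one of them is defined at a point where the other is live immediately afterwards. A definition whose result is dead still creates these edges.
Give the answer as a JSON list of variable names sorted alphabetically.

Answer: ["t", "y"]

Analysis:
Per-block:
  L0 def {x,y} use ∅
  L1 def {f,y} use ∅
  L2 def {y} use {y}
  L3 def {t,y} use ∅
  L4 def {g,t,y} use ∅
  L5 def {f} use ∅

Live sets:
  L0: in=∅ out={y}
  L1: in=∅ out=∅
  L2: in={y} out=∅
  L3: in=∅ out=∅
  L4: in=∅ out={y}
  L5: in=∅ out=∅

Interfere edges:
  f↔∅
  g↔{t,y}
  t↔{g,y}
  x↔{y}
  y↔{g,t,x}

N(g) = ["t", "y"]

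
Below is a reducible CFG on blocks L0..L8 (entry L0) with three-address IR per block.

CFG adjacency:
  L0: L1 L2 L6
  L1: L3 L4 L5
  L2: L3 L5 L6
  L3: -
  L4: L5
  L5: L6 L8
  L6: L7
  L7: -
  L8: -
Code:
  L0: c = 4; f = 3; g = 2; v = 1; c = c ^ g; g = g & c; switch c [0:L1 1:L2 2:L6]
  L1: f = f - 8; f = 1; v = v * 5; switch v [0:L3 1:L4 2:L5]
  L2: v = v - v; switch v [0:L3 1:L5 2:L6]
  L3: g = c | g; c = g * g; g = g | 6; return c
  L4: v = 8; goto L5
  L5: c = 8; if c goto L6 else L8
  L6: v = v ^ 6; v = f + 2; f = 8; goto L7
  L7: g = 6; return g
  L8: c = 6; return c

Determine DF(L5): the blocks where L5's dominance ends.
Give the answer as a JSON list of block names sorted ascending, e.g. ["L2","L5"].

idom tree: L1←L0 L2←L0 L3←L0 L4←L1 L5←L0 L6←L0 L7←L6 L8←L5
Join-block Dom:
  L3: preds {L1,L2}: {L0,L1} ∩ {L0,L2} = {L0}; idom=L0
  L5: preds {L1,L2,L4}: {L0,L1} ∩ {L0,L2} ∩ {L0,L1,L4} = {L0}; idom=L0
  L6: preds {L0,L2,L5}: {L0} ∩ {L0,L2} ∩ {L0,L5} = {L0}; idom=L0

DF walk-up:
  join L3 pred L1: L1 stop@L0
  join L3 pred L2: L2 stop@L0
  join L5 pred L1: L1 stop@L0
  join L5 pred L2: L2 stop@L0
  join L5 pred L4: L4→L1 stop@L0
  join L6 pred L0: · stop@L0
  join L6 pred L2: L2 stop@L0
  join L6 pred L5: L5 stop@L0
  L0: DF=∅
  L1: DF={L3,L5}
  L2: DF={L3,L5,L6}
  L3: DF=∅
  L4: DF={L5}
  L5: DF={L6}
  L6: DF=∅
  L7: DF=∅
  L8: DF=∅

DF(L5) = ["L6"]

Answer: ["L6"]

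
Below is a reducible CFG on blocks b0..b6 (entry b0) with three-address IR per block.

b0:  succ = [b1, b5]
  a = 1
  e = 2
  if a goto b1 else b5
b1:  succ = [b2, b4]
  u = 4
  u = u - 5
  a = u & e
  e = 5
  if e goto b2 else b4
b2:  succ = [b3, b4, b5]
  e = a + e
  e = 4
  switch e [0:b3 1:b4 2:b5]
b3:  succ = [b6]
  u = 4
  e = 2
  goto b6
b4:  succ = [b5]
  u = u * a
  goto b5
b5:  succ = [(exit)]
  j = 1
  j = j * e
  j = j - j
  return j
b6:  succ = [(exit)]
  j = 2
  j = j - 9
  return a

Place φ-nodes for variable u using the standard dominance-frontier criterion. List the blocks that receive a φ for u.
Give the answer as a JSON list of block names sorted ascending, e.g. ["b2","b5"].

idom tree: b1←b0 b2←b1 b3←b2 b4←b1 b5←b0 b6←b3
Dom at joins:
  b4: preds {b1,b2}: {b0,b1} ∩ {b0,b1,b2} = {b0,b1}; idom=b1
  b5: preds {b0,b2,b4}: {b0} ∩ {b0,b1,b2} ∩ {b0,b1,b4} = {b0}; idom=b0

DF derivation:
  b4←b1: walk · to b1
  b4←b2: walk b2 to b1
  b5←b0: walk · to b0
  b5←b2: walk b2→b1 to b0
  b5←b4: walk b4→b1 to b0
  b0 → ∅
  b1 → {b5}
  b2 → {b4,b5}
  b3 → ∅
  b4 → {b5}
  b5 → ∅
  b6 → ∅

φ for u: defs {b1,b3,b4}
  DF⁺ = {b5}

Answer: ["b5"]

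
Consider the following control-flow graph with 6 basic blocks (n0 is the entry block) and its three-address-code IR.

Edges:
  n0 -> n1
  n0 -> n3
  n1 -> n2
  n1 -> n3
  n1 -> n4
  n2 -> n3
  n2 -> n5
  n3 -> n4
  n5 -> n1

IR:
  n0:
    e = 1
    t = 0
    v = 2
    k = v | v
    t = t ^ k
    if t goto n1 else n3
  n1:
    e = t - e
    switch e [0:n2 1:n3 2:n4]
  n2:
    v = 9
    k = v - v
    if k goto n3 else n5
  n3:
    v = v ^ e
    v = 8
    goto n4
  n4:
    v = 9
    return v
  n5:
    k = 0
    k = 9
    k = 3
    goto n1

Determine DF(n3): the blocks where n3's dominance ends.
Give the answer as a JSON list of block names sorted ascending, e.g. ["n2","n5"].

idom tree: n1←n0 n2←n1 n3←n0 n4←n0 n5←n2
Dom at joins:
  n1: preds {n0,n5}: {n0} ∩ {n0,n1,n2,n5} = {n0}; idom=n0
  n3: preds {n0,n1,n2}: {n0} ∩ {n0,n1} ∩ {n0,n1,n2} = {n0}; idom=n0
  n4: preds {n1,n3}: {n0,n1} ∩ {n0,n3} = {n0}; idom=n0

DF walk-up:
  n1←n0: walk · to n0
  n1←n5: walk n5→n2→n1 to n0
  n3←n0: walk · to n0
  n3←n1: walk n1 to n0
  n3←n2: walk n2→n1 to n0
  n4←n1: walk n1 to n0
  n4←n3: walk n3 to n0
  n0: DF=∅
  n1: DF={n1,n3,n4}
  n2: DF={n1,n3}
  n3: DF={n4}
  n4: DF=∅
  n5: DF={n1}

DF(n3) = ["n4"]

Answer: ["n4"]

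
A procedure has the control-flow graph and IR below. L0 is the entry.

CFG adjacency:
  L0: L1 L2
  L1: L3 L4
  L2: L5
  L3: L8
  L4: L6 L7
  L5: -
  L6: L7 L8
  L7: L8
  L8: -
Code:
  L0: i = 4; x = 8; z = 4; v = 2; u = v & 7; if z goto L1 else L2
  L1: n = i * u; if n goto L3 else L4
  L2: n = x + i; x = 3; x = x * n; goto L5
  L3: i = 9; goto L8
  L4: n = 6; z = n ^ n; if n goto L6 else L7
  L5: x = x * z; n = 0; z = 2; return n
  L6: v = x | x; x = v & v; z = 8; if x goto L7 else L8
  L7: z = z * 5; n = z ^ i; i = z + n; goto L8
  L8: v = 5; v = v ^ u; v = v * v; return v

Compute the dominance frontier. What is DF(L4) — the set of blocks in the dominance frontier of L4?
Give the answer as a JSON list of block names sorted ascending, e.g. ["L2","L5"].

Answer: ["L8"]

Analysis:
idom tree: L1←L0 L2←L0 L3←L1 L4←L1 L5←L2 L6←L4 L7←L4 L8←L1
Dom∩ at merges:
  L7: preds {L4,L6}: {L0,L1,L4} ∩ {L0,L1,L4,L6} = {L0,L1,L4}; idom=L4
  L8: preds {L3,L6,L7}: {L0,L1,L3} ∩ {L0,L1,L4,L6} ∩ {L0,L1,L4,L7} = {L0,L1}; idom=L1

DF derivation:
  L7←L4: walk · to L4
  L7←L6: walk L6 to L4
  L8←L3: walk L3 to L1
  L8←L6: walk L6→L4 to L1
  L8←L7: walk L7→L4 to L1
  L0: DF=∅
  L1: DF=∅
  L2: DF=∅
  L3: DF={L8}
  L4: DF={L8}
  L5: DF=∅
  L6: DF={L7,L8}
  L7: DF={L8}
  L8: DF=∅

DF(L4) = ["L8"]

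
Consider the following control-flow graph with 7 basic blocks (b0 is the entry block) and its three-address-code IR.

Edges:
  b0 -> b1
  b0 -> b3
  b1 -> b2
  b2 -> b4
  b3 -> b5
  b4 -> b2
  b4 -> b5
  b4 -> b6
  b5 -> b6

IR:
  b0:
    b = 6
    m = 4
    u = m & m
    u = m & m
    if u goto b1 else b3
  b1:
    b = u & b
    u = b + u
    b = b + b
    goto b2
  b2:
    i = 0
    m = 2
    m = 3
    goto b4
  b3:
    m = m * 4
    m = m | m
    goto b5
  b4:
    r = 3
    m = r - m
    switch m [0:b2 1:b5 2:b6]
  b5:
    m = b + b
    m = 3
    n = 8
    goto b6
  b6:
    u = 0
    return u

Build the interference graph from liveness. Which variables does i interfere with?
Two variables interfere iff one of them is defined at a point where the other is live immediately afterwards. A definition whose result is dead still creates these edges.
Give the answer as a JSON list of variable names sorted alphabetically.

Answer: ["b"]

Derivation:
Per-block:
  b0 def {b,m,u} use ∅
  b1 def {b,u} use {b,u}
  b2 def {i,m} use ∅
  b3 def {m} use {m}
  b4 def {m,r} use {m}
  b5 def {m,n} use {b}
  b6 def {u} use ∅

Liveness:
  b0 li=∅ lo={b,m,u}
  b1 li={b,u} lo={b}
  b2 li={b} lo={b,m}
  b3 li={b,m} lo={b}
  b4 li={b,m} lo={b}
  b5 li={b} lo=∅
  b6 li=∅ lo=∅

Interference:
  b: {i,m,r,u}
  i: {b}
  m: {b,r,u}
  n: ∅
  r: {b,m}
  u: {b,m}

N(i) = ["b"]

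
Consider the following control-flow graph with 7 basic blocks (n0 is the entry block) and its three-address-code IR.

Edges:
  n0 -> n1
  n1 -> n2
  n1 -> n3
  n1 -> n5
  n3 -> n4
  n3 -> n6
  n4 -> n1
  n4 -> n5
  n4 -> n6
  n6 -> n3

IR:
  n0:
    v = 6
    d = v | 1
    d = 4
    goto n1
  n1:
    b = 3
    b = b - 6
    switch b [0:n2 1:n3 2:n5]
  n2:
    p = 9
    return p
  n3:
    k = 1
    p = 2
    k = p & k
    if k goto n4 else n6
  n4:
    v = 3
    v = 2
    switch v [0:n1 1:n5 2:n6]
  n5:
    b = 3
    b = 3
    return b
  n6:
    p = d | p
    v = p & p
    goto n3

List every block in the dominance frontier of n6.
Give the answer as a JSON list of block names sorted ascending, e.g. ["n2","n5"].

idom tree: n1←n0 n2←n1 n3←n1 n4←n3 n5←n1 n6←n3
Join-block Dom:
  n1: preds {n0,n4}: {n0} ∩ {n0,n1,n3,n4} = {n0}; idom=n0
  n3: preds {n1,n6}: {n0,n1} ∩ {n0,n1,n3,n6} = {n0,n1}; idom=n1
  n5: preds {n1,n4}: {n0,n1} ∩ {n0,n1,n3,n4} = {n0,n1}; idom=n1
  n6: preds {n3,n4}: {n0,n1,n3} ∩ {n0,n1,n3,n4} = {n0,n1,n3}; idom=n3

Frontier:
  n1←n0: walk · to n0
  n1←n4: walk n4→n3→n1 to n0
  n3←n1: walk · to n1
  n3←n6: walk n6→n3 to n1
  n5←n1: walk · to n1
  n5←n4: walk n4→n3 to n1
  n6←n3: walk · to n3
  n6←n4: walk n4 to n3
  n0: DF=∅
  n1: DF={n1}
  n2: DF=∅
  n3: DF={n1,n3,n5}
  n4: DF={n1,n5,n6}
  n5: DF=∅
  n6: DF={n3}

DF(n6) = ["n3"]

Answer: ["n3"]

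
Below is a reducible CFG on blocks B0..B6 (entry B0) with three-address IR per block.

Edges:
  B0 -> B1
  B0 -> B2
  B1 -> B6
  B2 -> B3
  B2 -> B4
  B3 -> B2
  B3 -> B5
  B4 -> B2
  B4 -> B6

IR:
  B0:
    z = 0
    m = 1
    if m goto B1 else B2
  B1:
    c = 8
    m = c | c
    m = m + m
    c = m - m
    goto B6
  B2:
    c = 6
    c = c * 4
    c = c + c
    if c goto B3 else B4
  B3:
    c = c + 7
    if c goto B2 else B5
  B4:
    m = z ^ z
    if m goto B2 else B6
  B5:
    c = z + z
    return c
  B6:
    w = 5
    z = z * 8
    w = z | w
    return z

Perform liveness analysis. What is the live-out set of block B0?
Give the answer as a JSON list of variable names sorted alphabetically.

Per-block:
  B0 def {m,z} use ∅
  B1 def {c,m} use ∅
  B2 def {c} use ∅
  B3 def {c} use {c}
  B4 def {m} use {z}
  B5 def {c} use {z}
  B6 def {w,z} use {z}

Backward fixpoint:
  live B0: ∅→{z}
  live B1: {z}→{z}
  live B2: {z}→{c,z}
  live B3: {c,z}→{z}
  live B4: {z}→{z}
  live B5: {z}→∅
  live B6: {z}→∅

live-out(B0) = ["z"]

Answer: ["z"]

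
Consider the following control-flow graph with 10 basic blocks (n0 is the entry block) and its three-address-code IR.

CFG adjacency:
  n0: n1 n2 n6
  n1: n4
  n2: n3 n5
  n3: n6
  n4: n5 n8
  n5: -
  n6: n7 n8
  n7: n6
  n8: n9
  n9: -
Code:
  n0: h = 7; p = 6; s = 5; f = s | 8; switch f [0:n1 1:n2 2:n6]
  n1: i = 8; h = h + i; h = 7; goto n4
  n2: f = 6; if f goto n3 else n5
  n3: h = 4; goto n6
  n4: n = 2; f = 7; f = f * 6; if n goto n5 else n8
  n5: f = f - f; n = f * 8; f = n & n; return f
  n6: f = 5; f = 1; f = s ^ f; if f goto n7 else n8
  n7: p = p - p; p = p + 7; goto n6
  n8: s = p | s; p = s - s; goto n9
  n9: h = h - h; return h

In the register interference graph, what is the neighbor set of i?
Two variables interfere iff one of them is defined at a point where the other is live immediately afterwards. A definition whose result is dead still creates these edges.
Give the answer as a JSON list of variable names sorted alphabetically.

Answer: ["h", "p", "s"]

Analysis:
def/use:
  n0: def={f,h,p,s} ue=∅
  n1: def={h,i} ue={h}
  n2: def={f} ue=∅
  n3: def={h} ue=∅
  n4: def={f,n} ue=∅
  n5: def={f,n} ue={f}
  n6: def={f} ue={s}
  n7: def={p} ue={p}
  n8: def={p,s} ue={p,s}
  n9: def={h} ue={h}

Liveness:
  live n0: ∅→{h,p,s}
  live n1: {h,p,s}→{h,p,s}
  live n2: {p,s}→{f,p,s}
  live n3: {p,s}→{h,p,s}
  live n4: {h,p,s}→{f,h,p,s}
  live n5: {f}→∅
  live n6: {h,p,s}→{h,p,s}
  live n7: {h,p,s}→{h,p,s}
  live n8: {h,p,s}→{h}
  live n9: {h}→∅

Conflict graph:
  f: {h,n,p,s}
  h: {f,i,n,p,s}
  i: {h,p,s}
  n: {f,h,p,s}
  p: {f,h,i,n,s}
  s: {f,h,i,n,p}

N(i) = ["h", "p", "s"]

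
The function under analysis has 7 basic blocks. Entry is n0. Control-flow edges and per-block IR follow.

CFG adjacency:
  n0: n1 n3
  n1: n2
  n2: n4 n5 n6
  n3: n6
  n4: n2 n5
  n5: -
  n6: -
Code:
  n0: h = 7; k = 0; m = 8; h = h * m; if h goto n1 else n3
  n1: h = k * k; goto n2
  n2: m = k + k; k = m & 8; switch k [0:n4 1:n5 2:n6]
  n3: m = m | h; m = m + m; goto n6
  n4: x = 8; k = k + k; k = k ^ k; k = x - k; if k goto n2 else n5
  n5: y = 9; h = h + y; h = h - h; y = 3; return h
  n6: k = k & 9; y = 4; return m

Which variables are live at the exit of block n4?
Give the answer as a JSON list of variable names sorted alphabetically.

Per-block:
  n0: def={h,k,m} ue=∅
  n1: def={h} ue={k}
  n2: def={k,m} ue={k}
  n3: def={m} ue={h,m}
  n4: def={k,x} ue={k}
  n5: def={h,y} ue={h}
  n6: def={k,y} ue={k,m}

Live sets:
  live n0: ∅→{h,k,m}
  live n1: {k}→{h,k}
  live n2: {h,k}→{h,k,m}
  live n3: {h,k,m}→{k,m}
  live n4: {h,k}→{h,k}
  live n5: {h}→∅
  live n6: {k,m}→∅

live-out(n4) = ["h", "k"]

Answer: ["h", "k"]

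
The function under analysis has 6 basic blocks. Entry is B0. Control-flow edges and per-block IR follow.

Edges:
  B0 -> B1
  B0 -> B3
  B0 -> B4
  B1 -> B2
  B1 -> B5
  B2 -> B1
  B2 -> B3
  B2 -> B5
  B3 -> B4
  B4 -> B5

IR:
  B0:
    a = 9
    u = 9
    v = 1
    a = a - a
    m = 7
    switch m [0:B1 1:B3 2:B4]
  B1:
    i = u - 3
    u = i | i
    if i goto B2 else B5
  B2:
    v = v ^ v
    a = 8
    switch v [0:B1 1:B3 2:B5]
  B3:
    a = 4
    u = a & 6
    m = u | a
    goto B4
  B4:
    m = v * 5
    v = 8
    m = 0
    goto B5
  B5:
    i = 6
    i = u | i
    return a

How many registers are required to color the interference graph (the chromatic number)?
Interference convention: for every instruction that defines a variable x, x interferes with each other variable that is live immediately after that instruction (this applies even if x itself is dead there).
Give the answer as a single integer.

Per-block:
  B0 def {a,m,u,v} use ∅
  B1 def {i,u} use {u}
  B2 def {a,v} use {v}
  B3 def {a,m,u} use ∅
  B4 def {m,v} use {v}
  B5 def {i} use {a,u}

Backward fixpoint:
  B0 li=∅ lo={a,u,v}
  B1 li={a,u,v} lo={a,u,v}
  B2 li={u,v} lo={a,u,v}
  B3 li={v} lo={a,u,v}
  B4 li={a,u,v} lo={a,u}
  B5 li={a,u} lo=∅

Interfere edges:
  a↔{i,m,u,v}
  i↔{a,u,v}
  m↔{a,u,v}
  u↔{a,i,m,v}
  v↔{a,i,m,u}

Colouring:
  lower bound: {a,i,u,v} mutually conflict ⇒ χ ≥ 4
  assign a→R0 i→R3 m→R3 u→R1 v→R2 — no edge inside a register ⇒ χ ≤ 4
  χ = 4

Answer: 4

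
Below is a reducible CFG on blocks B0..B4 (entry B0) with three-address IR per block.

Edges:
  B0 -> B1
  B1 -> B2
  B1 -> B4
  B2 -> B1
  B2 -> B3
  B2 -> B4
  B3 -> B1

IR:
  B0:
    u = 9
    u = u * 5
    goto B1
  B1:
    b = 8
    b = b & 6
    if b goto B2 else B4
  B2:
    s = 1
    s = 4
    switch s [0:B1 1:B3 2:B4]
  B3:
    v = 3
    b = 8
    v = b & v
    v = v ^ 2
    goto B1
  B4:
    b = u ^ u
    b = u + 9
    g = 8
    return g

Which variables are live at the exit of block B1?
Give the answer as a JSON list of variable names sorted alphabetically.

Answer: ["u"]

Derivation:
def/use:
  B0: {u} / ∅
  B1: {b} / ∅
  B2: {s} / ∅
  B3: {b,v} / ∅
  B4: {b,g} / {u}

Liveness:
  B0 li=∅ lo={u}
  B1 li={u} lo={u}
  B2 li={u} lo={u}
  B3 li={u} lo={u}
  B4 li={u} lo=∅

live-out(B1) = ["u"]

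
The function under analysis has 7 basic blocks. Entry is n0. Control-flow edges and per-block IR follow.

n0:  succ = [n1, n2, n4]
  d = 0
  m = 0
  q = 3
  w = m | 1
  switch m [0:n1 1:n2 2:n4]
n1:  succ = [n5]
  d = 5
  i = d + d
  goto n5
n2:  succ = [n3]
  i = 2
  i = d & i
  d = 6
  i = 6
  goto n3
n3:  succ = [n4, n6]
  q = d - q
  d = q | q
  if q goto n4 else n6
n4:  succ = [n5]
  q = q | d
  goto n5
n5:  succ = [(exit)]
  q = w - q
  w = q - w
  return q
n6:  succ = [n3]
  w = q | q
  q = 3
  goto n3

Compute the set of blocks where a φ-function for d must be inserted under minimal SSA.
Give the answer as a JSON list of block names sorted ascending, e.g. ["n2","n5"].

Answer: ["n3", "n4", "n5"]

Analysis:
idom tree: n1←n0 n2←n0 n3←n2 n4←n0 n5←n0 n6←n3
Dom∩ at merges:
  n3: preds {n2,n6}: {n0,n2} ∩ {n0,n2,n3,n6} = {n0,n2}; idom=n2
  n4: preds {n0,n3}: {n0} ∩ {n0,n2,n3} = {n0}; idom=n0
  n5: preds {n1,n4}: {n0,n1} ∩ {n0,n4} = {n0}; idom=n0

DF walk-up:
  n3←n2: walk · to n2
  n3←n6: walk n6→n3 to n2
  n4←n0: walk · to n0
  n4←n3: walk n3→n2 to n0
  n5←n1: walk n1 to n0
  n5←n4: walk n4 to n0
  n0: DF=∅
  n1: DF={n5}
  n2: DF={n4}
  n3: DF={n3,n4}
  n4: DF={n5}
  n5: DF=∅
  n6: DF={n3}

φ for d: defs {n0,n1,n2,n3}
  DF⁺ = {n3,n4,n5}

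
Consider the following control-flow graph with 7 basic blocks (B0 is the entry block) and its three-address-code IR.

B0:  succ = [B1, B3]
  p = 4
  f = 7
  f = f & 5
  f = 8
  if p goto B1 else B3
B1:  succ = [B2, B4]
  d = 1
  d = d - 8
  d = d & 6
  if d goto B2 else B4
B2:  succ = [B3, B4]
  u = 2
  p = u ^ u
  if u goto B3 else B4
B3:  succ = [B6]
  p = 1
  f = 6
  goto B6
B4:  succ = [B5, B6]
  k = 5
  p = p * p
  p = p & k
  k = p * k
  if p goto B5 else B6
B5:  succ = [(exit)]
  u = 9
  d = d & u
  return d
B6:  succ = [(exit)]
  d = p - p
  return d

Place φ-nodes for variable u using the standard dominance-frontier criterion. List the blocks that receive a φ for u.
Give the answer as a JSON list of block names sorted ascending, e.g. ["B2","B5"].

Answer: ["B3", "B4", "B6"]

Derivation:
idom tree: B1←B0 B2←B1 B3←B0 B4←B1 B5←B4 B6←B0
Dom∩ at merges:
  B3: preds {B0,B2}: {B0} ∩ {B0,B1,B2} = {B0}; idom=B0
  B4: preds {B1,B2}: {B0,B1} ∩ {B0,B1,B2} = {B0,B1}; idom=B1
  B6: preds {B3,B4}: {B0,B3} ∩ {B0,B1,B4} = {B0}; idom=B0

Frontier:
  join B3 pred B0: · stop@B0
  join B3 pred B2: B2→B1 stop@B0
  join B4 pred B1: · stop@B1
  join B4 pred B2: B2 stop@B1
  join B6 pred B3: B3 stop@B0
  join B6 pred B4: B4→B1 stop@B0
  B0: DF=∅
  B1: DF={B3,B6}
  B2: DF={B3,B4}
  B3: DF={B6}
  B4: DF={B6}
  B5: DF=∅
  B6: DF=∅

φ for u: defs {B2,B5}
  DF⁺ = {B3,B4,B6}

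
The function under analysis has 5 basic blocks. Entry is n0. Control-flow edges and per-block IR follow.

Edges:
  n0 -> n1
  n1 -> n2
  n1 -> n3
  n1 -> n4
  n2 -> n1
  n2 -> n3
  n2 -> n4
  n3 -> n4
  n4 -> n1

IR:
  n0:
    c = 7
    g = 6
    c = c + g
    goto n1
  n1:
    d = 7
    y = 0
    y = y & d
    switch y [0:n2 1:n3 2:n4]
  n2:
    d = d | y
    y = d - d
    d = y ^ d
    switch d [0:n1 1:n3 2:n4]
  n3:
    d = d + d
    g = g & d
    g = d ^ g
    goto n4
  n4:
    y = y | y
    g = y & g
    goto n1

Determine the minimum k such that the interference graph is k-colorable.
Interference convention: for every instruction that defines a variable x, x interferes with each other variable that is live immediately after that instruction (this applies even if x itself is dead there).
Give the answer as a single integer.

Answer: 3

Analysis:
Block summaries:
  n0: def={c,g} ue=∅
  n1: def={d,y} ue=∅
  n2: def={d,y} ue={d,y}
  n3: def={d,g} ue={d,g}
  n4: def={g,y} ue={g,y}

Liveness:
  n0 li=∅ lo={g}
  n1 li={g} lo={d,g,y}
  n2 li={d,g,y} lo={d,g,y}
  n3 li={d,g,y} lo={g,y}
  n4 li={g,y} lo={g}

Conflict graph:
  c — {g}
  d — {g,y}
  g — {c,d,y}
  y — {d,g}

Registers:
  lower bound: {d,g,y} mutually conflict ⇒ χ ≥ 3
  3-colouring: r0={g}  r1={c,d}  r2={y}
  χ = 3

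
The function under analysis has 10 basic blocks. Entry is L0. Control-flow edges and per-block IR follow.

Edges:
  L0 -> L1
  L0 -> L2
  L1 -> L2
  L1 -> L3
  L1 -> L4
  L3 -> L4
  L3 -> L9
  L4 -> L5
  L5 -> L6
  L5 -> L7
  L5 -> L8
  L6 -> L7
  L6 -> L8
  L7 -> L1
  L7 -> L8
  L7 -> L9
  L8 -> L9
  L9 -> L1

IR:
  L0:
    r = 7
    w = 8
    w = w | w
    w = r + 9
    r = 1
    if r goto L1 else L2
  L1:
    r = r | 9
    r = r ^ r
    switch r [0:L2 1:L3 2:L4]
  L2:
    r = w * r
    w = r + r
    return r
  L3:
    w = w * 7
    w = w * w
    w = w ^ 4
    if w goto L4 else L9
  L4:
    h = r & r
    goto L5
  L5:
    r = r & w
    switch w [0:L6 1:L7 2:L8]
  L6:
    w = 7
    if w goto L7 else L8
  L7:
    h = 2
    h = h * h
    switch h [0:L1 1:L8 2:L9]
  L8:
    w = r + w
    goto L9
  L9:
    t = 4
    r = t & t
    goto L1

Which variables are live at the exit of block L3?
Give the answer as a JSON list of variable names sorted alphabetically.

Answer: ["r", "w"]

Working:
Per-block:
  L0: {r,w} / ∅
  L1: {r} / {r}
  L2: {r,w} / {r,w}
  L3: {w} / {w}
  L4: {h} / {r}
  L5: {r} / {r,w}
  L6: {w} / ∅
  L7: {h} / ∅
  L8: {w} / {r,w}
  L9: {r,t} / ∅

Liveness:
  live L0: ∅→{r,w}
  live L1: {r,w}→{r,w}
  live L2: {r,w}→∅
  live L3: {r,w}→{r,w}
  live L4: {r,w}→{r,w}
  live L5: {r,w}→{r,w}
  live L6: {r}→{r,w}
  live L7: {r,w}→{r,w}
  live L8: {r,w}→{w}
  live L9: {w}→{r,w}

live-out(L3) = ["r", "w"]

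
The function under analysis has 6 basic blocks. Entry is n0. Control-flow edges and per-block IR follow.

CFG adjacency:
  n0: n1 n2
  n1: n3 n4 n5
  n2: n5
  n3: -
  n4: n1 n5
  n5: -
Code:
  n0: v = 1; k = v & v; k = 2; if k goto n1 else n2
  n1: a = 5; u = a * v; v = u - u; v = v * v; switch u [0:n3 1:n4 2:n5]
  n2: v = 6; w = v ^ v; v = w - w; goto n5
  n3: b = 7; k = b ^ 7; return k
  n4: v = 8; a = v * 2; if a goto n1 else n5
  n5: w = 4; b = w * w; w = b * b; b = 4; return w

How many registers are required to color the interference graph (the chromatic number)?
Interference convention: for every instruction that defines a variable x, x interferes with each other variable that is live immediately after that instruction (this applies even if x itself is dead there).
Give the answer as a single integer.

Block summaries:
  n0 def {k,v} use ∅
  n1 def {a,u,v} use {v}
  n2 def {v,w} use ∅
  n3 def {b,k} use ∅
  n4 def {a,v} use ∅
  n5 def {b,w} use ∅

Backward fixpoint:
  n0 li=∅ lo={v}
  n1 li={v} lo=∅
  n2 li=∅ lo=∅
  n3 li=∅ lo=∅
  n4 li=∅ lo={v}
  n5 li=∅ lo=∅

Interference:
  a — {v}
  b — {w}
  k — {v}
  u — {v}
  v — {a,k,u}
  w — {b}

Chromatic number:
  lower bound: {a,v} mutually conflict ⇒ χ ≥ 2
  2-colouring: r0={b,v}  r1={a,k,u,w}
  χ = 2

Answer: 2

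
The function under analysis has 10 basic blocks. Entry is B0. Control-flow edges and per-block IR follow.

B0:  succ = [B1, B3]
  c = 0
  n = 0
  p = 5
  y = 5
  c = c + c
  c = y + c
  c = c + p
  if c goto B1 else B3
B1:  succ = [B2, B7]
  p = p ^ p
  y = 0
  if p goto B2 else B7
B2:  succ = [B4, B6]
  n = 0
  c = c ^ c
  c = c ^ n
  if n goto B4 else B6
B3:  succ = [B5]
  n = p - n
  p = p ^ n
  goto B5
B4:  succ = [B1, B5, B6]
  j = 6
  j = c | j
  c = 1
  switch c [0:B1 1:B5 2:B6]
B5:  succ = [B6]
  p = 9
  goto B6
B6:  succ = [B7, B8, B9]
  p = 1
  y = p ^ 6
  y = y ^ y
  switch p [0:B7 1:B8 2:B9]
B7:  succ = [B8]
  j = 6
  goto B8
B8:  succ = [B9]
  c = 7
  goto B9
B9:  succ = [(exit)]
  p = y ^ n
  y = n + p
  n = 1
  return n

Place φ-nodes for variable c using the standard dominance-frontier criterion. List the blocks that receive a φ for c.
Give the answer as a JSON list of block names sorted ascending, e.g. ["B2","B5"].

idom tree: B1←B0 B2←B1 B3←B0 B4←B2 B5←B0 B6←B0 B7←B0 B8←B0 B9←B0
Dom at joins:
  B1: preds {B0,B4}: {B0} ∩ {B0,B1,B2,B4} = {B0}; idom=B0
  B5: preds {B3,B4}: {B0,B3} ∩ {B0,B1,B2,B4} = {B0}; idom=B0
  B6: preds {B2,B4,B5}: {B0,B1,B2} ∩ {B0,B1,B2,B4} ∩ {B0,B5} = {B0}; idom=B0
  B7: preds {B1,B6}: {B0,B1} ∩ {B0,B6} = {B0}; idom=B0
  B8: preds {B6,B7}: {B0,B6} ∩ {B0,B7} = {B0}; idom=B0
  B9: preds {B6,B8}: {B0,B6} ∩ {B0,B8} = {B0}; idom=B0

DF derivation:
  join B1 pred B0: · stop@B0
  join B1 pred B4: B4→B2→B1 stop@B0
  join B5 pred B3: B3 stop@B0
  join B5 pred B4: B4→B2→B1 stop@B0
  join B6 pred B2: B2→B1 stop@B0
  join B6 pred B4: B4→B2→B1 stop@B0
  join B6 pred B5: B5 stop@B0
  join B7 pred B1: B1 stop@B0
  join B7 pred B6: B6 stop@B0
  join B8 pred B6: B6 stop@B0
  join B8 pred B7: B7 stop@B0
  join B9 pred B6: B6 stop@B0
  join B9 pred B8: B8 stop@B0
  DF(B0)=∅
  DF(B1)={B1,B5,B6,B7}
  DF(B2)={B1,B5,B6}
  DF(B3)={B5}
  DF(B4)={B1,B5,B6}
  DF(B5)={B6}
  DF(B6)={B7,B8,B9}
  DF(B7)={B8}
  DF(B8)={B9}
  DF(B9)=∅

φ for c: defs {B0,B2,B4,B8}
  DF⁺ = {B1,B5,B6,B7,B8,B9}

Answer: ["B1", "B5", "B6", "B7", "B8", "B9"]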